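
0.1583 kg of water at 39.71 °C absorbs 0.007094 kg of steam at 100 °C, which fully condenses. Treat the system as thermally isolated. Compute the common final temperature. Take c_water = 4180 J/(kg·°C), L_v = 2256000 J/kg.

T_f ≈ 65.4 °C

Taking heat into each body as positive, Σ m c ΔT = 0:
condense steam: −0.007094×2256000 = −16004
  condensed water 100 °C→T: 29.65(T − 100)
  water warms: 0.1583×4180×(T − 39.71) = 661.69(T − 39.71)
691.35 T = 16004 + 2965.3 + 26276 = 45245
T ≈ 65.45 °C — below 100 °C, confirming all the steam condensed.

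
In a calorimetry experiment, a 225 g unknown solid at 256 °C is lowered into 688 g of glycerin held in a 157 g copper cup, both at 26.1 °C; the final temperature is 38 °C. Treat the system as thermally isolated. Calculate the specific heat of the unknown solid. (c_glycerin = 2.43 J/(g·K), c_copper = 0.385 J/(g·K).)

c ≈ 0.42 J/(g·K)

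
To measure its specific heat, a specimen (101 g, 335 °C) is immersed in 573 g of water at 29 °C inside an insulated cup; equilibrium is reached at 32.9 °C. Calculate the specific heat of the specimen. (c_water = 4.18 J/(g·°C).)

c ≈ 0.306 J/(g·°C)

m_s c (T_s − T_f) = m_water c_water (T_f − T_0):
101×c×(335 − 32.9) = 573×4.18×(32.9 − 29)
30512 c = 9341  ⇒  c ≈ 0.3061 J/(g·°C)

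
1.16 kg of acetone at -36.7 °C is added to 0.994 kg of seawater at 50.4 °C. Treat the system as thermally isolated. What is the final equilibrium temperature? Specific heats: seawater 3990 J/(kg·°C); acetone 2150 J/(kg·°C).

T_f ≈ 16.8 °C

T_f = Σ m_i c_i T_i / Σ m_i c_i:
T_f = (3966.1*50.4 + 2494*(-36.7)) / (3966.1 + 2494)
    = 108360 / 6460.1 ≈ 16.77 °C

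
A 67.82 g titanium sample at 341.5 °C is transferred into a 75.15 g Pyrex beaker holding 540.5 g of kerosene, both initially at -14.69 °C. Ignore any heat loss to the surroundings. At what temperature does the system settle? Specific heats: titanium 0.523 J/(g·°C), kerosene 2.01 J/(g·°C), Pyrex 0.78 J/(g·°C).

T_f ≈ -4.0 °C

Setting the total heat transfer to zero:
67.82×0.523×(T − 341.5) + 540.5×2.01×(T − (-14.69)) + 75.15×0.78×(T − (-14.69)) = 0
(35.47 + 1086.4 + 58.62) T = 35.47×341.5 + 1086.4×(-14.69) + 58.62×(-14.69)
T = -4707.4/1180.5 ≈ -3.99 °C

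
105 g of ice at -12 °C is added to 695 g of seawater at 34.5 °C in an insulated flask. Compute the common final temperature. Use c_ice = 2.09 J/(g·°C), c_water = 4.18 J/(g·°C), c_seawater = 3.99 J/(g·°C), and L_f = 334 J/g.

Conservation of energy gives ΣQ = 0:
warm ice to 0 °C: 105×2.09×(0 − (-12)) = 2633.4; latent heat to melt: 105×334 = 35070; warm the meltwater: 438.9 T; seawater: 2773.1(T − 34.5)
3212 T = 95670 − 37703 = 57967
T ≈ 18.05 °C (positive, so assuming full melt was valid).

T_f ≈ 18.0 °C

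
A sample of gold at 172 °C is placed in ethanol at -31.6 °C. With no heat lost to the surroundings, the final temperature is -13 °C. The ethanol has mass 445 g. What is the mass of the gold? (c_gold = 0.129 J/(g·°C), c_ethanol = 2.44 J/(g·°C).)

Heat lost by the gold = heat gained by the ethanol:
m·0.129·(172 − -13) = 445·2.44·(-13 − (-31.6))
23.87 m = 20196  ⇒  m ≈ 846.3 g

m ≈ 846 g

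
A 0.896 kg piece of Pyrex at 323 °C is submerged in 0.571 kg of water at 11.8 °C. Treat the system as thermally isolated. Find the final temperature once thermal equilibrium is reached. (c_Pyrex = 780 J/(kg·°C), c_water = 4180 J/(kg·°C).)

T_f is the heat-capacity-weighted average of the initial temperatures:
T_f = (698.88×323 + 2386.8×11.8) / (698.88 + 2386.8)
    = 253902 / 3085.7 ≈ 82.28 °C

T_f ≈ 82.3 °C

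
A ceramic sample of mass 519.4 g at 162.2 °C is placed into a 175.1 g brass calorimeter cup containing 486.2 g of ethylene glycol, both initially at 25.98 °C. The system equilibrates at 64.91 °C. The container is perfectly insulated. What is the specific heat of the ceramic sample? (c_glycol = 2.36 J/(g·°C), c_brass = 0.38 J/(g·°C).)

Conservation of energy gives ΣQ = 0:
519.4·c·(64.91 − 162.2) + 486.2·2.36·(64.91 − 25.98) + 175.1·0.38·(64.91 − 25.98) = 0
-50532 c = -47260
c = -47260/-50532 ≈ 0.9352 J/(g·°C)

c ≈ 0.935 J/(g·°C)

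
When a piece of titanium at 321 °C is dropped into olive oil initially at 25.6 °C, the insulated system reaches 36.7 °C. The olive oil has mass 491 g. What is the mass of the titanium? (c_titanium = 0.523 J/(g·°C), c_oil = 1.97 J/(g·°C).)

Heat lost by the titanium = heat gained by the oil:
m·0.523·(321 − 36.7) = 491·1.97·(36.7 − 25.6)
148.69 m = 10737  ⇒  m ≈ 72.21 g

m ≈ 72.2 g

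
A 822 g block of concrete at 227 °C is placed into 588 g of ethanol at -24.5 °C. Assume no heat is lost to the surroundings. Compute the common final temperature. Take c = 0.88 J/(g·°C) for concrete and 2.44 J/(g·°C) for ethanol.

T_f ≈ 59.8 °C

Setting the total heat transfer to zero:
822·0.88·(T − 227) + 588·2.44·(T − (-24.5)) = 0
723.36(T − 227) + 1434.7(T − (-24.5)) = 0
2158.1 T = 129052
T = 129052 / 2158.1 = 59.8 °C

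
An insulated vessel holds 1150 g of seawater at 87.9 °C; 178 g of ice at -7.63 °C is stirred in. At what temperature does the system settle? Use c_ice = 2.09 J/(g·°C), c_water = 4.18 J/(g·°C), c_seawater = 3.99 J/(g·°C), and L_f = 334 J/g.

T_f ≈ 64.0 °C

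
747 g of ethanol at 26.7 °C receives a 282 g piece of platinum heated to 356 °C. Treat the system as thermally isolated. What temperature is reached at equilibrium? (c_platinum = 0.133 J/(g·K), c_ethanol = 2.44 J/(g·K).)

Net heat exchanged in the isolated system is zero:
282·0.133·(T − 356) + 747·2.44·(T − 26.7) = 0
37.51(T − 356) + 1822.7(T − 26.7) = 0
1860.2 T = 62018
T = 62018/1860.2 ≈ 33.34 °C

T_f ≈ 33.3 °C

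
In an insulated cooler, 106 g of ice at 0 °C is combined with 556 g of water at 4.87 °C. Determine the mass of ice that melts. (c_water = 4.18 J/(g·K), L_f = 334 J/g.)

Cooling the water to 0 °C releases 556·4.18·4.87 = 11318 J.
To melt every bit of ice: 106·334 = 35404 J.
11318 J < 35404 J, so only part of the ice melts and the system sits at 0 °C.
m_melted·334 = 11318  ⇒  m_melted ≈ 33.89 g.

m_melted ≈ 33.9 g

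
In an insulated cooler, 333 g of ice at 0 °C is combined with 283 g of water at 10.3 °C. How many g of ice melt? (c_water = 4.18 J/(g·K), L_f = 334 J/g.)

Heat available from the water dropping to 0 °C: 283×4.18×10.3 = 12184 J.
Fully melting the ice requires m_ice L_f = 333×334 = 111222 J.
Since 12184 < 111222 J, not all the ice melts; equilibrium is at 0 °C.
Mass melted = 12184/334 ≈ 36.48 g.

m_melted ≈ 36.5 g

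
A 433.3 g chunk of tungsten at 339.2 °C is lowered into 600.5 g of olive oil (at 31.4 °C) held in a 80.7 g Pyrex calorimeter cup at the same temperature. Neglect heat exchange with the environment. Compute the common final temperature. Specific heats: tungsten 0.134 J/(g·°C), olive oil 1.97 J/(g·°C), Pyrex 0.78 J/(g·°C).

T_f ≈ 45.1 °C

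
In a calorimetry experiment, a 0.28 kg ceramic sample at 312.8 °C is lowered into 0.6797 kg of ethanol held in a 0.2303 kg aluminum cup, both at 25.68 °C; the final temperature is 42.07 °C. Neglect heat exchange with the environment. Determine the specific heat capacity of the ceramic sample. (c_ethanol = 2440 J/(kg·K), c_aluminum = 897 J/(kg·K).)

Setting the total heat transfer to zero:
0.28·c·(42.07 − 312.8) + 0.6797·2440·(42.07 − 25.68) + 0.2303·897·(42.07 − 25.68) = 0
-75.8 c = -30568
c = -30568/-75.8 ≈ 403.2 J/(kg·K)

c ≈ 403 J/(kg·K)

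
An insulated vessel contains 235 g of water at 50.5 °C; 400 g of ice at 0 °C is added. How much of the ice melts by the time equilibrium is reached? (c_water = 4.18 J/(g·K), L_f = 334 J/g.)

m_melted ≈ 149 g

Heat available from the water dropping to 0 °C: 235·4.18·50.5 = 49606 J.
Fully melting the ice requires m_ice L_f = 400·334 = 133600 J.
Since 49606 < 133600 J, not all the ice melts; equilibrium is at 0 °C.
m_melt = 49606 / L_f = 148.5 g.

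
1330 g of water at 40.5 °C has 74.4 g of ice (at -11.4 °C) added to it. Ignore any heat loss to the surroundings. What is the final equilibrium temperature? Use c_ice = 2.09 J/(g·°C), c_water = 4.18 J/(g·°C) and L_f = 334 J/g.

T_f ≈ 33.8 °C

Setting the total heat transfer to zero:
warm ice to 0 °C: 74.4·2.09·(0 − (-11.4)) = 1772.7; fusion: m_ice L_f = 74.4·334 = 24850; warm the meltwater: 310.99 T; water cools: 1330·4.18·(T − 40.5) = 5559.4(T − 40.5)
5870.4 T = 225156 − 26622 = 198533
T ≈ 33.82 °C — above 0 °C, consistent with complete melting.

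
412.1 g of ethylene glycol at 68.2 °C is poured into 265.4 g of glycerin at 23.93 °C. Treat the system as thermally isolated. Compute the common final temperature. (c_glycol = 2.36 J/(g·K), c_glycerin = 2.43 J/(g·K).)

T_f ≈ 50.5 °C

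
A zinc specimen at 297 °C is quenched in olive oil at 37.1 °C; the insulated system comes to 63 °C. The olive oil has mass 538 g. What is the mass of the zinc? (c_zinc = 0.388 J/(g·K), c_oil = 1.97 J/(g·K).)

Setting the total heat transfer to zero:
m×0.388×(63 − 297) + 538×1.97×(63 − 37.1) = 0
-90.79 m = -27450
m = -27450/-90.79 ≈ 302.3 g

m ≈ 302 g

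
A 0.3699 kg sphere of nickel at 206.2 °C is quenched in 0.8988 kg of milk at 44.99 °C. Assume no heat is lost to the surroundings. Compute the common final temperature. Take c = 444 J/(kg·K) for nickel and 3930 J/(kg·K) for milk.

T_f ≈ 52.2 °C

Let T be the final temperature. ΣQ_i = 0:
0.3699×444×(T − 206.2) + 0.8988×3930×(T − 44.99) = 0
164.24(T − 206.2) + 3532.3(T − 44.99) = 0
(164.24 + 3532.3) T = 164.24×206.2 + 3532.3×44.99
T = 192783/3696.5 ≈ 52.15 °C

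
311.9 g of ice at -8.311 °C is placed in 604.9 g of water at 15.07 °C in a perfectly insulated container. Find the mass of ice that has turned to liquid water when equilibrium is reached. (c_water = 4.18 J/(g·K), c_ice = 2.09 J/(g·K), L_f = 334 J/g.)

Cooling the water to 0 °C releases 604.9·4.18·15.07 = 38104 J.
Of that, 311.9·2.09·8.311 = 5417.7 J goes to bring the ice to 0 °C, leaving 32687 J.
Melting all 311.9 g of ice would need 311.9·334 = 104175 J.
32687 J < 104175 J, so only part of the ice melts and the system sits at 0 °C.
m_melted·334 = 32687  ⇒  m_melted ≈ 97.86 g.

m_melted ≈ 97.9 g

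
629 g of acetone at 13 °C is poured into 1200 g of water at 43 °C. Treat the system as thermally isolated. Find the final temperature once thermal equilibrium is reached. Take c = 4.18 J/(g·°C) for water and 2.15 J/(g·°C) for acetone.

T_f ≈ 36.6 °C

Heat lost by the water equals heat gained by the acetone:
1200*4.18*(43 − T) = 629*2.15*(T − 13)
5016(43 − T) = 1352.3(T − 13)
6368.4 T = 233269  ⇒  T ≈ 36.63 °C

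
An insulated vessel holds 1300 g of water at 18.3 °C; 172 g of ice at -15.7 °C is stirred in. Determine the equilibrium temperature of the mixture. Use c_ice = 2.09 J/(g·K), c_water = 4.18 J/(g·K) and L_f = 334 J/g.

T_f ≈ 5.9 °C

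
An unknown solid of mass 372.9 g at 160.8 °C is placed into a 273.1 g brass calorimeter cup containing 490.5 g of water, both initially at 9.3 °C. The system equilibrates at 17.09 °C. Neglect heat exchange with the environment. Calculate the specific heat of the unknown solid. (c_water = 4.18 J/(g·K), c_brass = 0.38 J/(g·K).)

Conservation of energy gives ΣQ = 0:
372.9×c×(17.09 − 160.8) + 490.5×4.18×(17.09 − 9.3) + 273.1×0.38×(17.09 − 9.3) = 0
-53589 c = -16780
c = -16780/-53589 ≈ 0.3131 J/(g·K)

c ≈ 0.313 J/(g·K)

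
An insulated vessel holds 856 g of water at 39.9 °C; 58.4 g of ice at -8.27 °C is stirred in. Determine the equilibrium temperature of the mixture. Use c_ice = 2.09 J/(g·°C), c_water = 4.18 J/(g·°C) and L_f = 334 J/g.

T_f ≈ 32.0 °C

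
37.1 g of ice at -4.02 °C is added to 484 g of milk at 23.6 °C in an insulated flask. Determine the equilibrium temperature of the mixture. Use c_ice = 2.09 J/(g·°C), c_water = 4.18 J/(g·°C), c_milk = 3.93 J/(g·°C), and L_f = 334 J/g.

Heat gained plus heat lost sum to zero:
warm ice to 0 °C: 37.1×2.09×(0 − (-4.02)) = 311.71; fusion: m_ice L_f = 37.1×334 = 12391; meltwater 0→T: 37.1×4.18×T = 155.08 T; milk cools: 484×3.93×(T − 23.6) = 1902.1(T − 23.6)
2057.2 T = 44890 − 12703 = 32187
T ≈ 15.65 °C — above 0 °C, consistent with complete melting.

T_f ≈ 15.6 °C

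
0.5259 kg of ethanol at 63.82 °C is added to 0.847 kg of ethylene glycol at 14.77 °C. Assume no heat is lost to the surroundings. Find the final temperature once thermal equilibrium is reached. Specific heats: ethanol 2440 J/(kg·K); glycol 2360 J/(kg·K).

T_f ≈ 33.9 °C

Net heat exchanged in the isolated system is zero:
0.5259*2440*(T − 63.82) + 0.847*2360*(T − 14.77) = 0
1283.2(T − 63.82) + 1998.9(T − 14.77) = 0
(1283.2 + 1998.9) T = 1283.2*63.82 + 1998.9*14.77
T = 111418/3282.1 ≈ 33.95 °C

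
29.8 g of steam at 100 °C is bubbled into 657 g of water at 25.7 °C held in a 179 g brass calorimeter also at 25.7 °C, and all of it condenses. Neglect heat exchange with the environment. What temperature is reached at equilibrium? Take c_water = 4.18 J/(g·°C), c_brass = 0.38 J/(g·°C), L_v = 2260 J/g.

T_f ≈ 51.8 °C

Taking heat into each body as positive, Σ m c ΔT = 0:
latent heat released on condensation: 29.8×2260 = 67348
  condensate cools 100→T: 29.8×4.18×(T − 100) = 124.56(T − 100)
  water warms: 657×4.18×(T − 25.7) = 2746.3(T − 25.7)
  cup: 68.02(T − 25.7)
2938.8 T = 67348 + 12456 + 72327 = 152131
T ≈ 51.77 °C, under the boiling point, so the assumption holds.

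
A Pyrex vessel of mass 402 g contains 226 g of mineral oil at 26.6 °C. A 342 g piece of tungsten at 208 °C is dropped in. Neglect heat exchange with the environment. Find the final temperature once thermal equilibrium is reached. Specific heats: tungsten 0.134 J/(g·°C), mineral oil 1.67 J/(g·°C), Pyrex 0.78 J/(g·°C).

T_f ≈ 37.9 °C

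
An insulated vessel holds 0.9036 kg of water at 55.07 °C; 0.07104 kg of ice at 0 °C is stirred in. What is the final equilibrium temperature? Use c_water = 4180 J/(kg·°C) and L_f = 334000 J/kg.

Heat gained plus heat lost sum to zero:
fusion: m_ice L_f = 0.07104×334000 = 23727
  meltwater 0→T: 0.07104×4180×T = 296.95 T
  water: 3777(T − 55.07)
4074 T = 208002 − 23727 = 184275
T ≈ 45.23 °C (positive, so assuming full melt was valid).

T_f ≈ 45.2 °C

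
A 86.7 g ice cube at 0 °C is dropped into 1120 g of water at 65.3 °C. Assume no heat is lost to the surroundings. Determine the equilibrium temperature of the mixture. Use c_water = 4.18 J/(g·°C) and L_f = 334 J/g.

Let T be the final temperature. ΣQ_i = 0:
latent heat to melt: 86.7×334 = 28958; warm the meltwater: 362.41 T; water cools: 1120×4.18×(T − 65.3) = 4681.6(T − 65.3)
5044 T = 305708 − 28958 = 276751
T ≈ 54.87 °C (positive, so assuming full melt was valid).

T_f ≈ 54.9 °C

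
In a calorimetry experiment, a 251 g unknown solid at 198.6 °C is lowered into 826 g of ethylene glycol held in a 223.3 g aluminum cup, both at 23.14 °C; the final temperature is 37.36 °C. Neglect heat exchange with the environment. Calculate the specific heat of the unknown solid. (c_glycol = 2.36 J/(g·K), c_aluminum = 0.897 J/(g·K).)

c ≈ 0.755 J/(g·K)

Conservation of energy gives ΣQ = 0:
251·c·(37.36 − 198.6) + 826·2.36·(37.36 − 23.14) + 223.3·0.897·(37.36 − 23.14) = 0
-40471 c = -30568
c = -30568/-40471 ≈ 0.7553 J/(g·K)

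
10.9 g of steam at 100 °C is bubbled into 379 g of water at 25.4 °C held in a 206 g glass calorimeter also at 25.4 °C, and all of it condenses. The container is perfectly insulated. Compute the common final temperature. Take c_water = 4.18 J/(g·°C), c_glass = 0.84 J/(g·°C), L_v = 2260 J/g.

T_f ≈ 40.9 °C

Conservation of energy gives ΣQ = 0:
latent heat released on condensation: 10.9·2260 = 24634; condensed water 100 °C→T: 45.56(T − 100); original water: 1584.2(T − 25.4); cup: 173.04(T − 25.4)
1802.8 T = 24634 + 4556.2 + 44634 = 73825
T ≈ 40.95 °C (< 100 °C, so full condensation is consistent).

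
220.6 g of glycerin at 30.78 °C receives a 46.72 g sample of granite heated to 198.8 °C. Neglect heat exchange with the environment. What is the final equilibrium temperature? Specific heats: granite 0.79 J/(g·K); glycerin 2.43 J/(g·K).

T_f ≈ 41.6 °C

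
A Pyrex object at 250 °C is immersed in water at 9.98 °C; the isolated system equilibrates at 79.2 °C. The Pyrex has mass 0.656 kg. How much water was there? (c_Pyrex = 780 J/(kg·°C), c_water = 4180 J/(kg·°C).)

m ≈ 0.302 kg

Heat lost by the Pyrex = heat gained by the water:
0.656·780·(250 − 79.2) = m·4180·(79.2 − 9.98)
289340 m = 87395  ⇒  m ≈ 0.302 kg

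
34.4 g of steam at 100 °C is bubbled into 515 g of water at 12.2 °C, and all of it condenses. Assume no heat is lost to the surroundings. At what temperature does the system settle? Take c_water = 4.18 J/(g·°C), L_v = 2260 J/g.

T_f ≈ 51.6 °C

Heat gained plus heat lost sum to zero:
steam→water at 100 °C releases m L_v = 34.4×2260 = 77744; condensate cools 100→T: 34.4×4.18×(T − 100) = 143.79(T − 100); water warms: 515×4.18×(T − 12.2) = 2152.7(T − 12.2)
2296.5 T = 77744 + 14379 + 26263 = 118386
T ≈ 51.55 °C — below 100 °C, confirming all the steam condensed.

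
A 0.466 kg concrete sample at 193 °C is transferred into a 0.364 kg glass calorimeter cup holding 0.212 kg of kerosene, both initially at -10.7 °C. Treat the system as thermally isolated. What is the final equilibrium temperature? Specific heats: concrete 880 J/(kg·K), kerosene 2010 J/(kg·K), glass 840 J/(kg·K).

Taking heat into each body as positive, Σ m c ΔT = 0:
0.466·880·(T − 193) + 0.212·2010·(T − (-10.7)) + 0.364·840·(T − (-10.7)) = 0
410.08(T − 193) + 426.12(T − (-10.7)) + 305.76(T − (-10.7)) = 0
(410.08 + 426.12 + 305.76) T = 410.08·193 + 426.12·(-10.7) + 305.76·(-10.7)
T = 71314/1142 ≈ 62.45 °C

T_f ≈ 62.4 °C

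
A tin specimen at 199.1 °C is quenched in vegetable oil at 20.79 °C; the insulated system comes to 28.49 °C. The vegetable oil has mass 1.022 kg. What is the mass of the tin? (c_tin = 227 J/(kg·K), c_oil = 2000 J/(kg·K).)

m ≈ 0.406 kg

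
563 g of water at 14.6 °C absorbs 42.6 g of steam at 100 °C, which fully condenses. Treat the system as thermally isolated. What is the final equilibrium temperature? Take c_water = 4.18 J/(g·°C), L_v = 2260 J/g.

Energy conservation, ΣQ = 0:
steam→water at 100 °C releases m L_v = 42.6·2260 = 96276
  condensed water 100 °C→T: 178.07(T − 100)
  original water: 2353.3(T − 14.6)
2531.4 T = 96276 + 17807 + 34359 = 148442
T ≈ 58.64 °C — below 100 °C, confirming all the steam condensed.

T_f ≈ 58.6 °C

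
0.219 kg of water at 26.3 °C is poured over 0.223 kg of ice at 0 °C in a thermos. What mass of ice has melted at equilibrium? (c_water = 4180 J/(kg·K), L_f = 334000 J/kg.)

Heat available from the water dropping to 0 °C: 0.219·4180·26.3 = 24076 J.
Fully melting the ice requires m_ice L_f = 0.223·334000 = 74482 J.
Since 24076 < 74482 J, not all the ice melts; equilibrium is at 0 °C.
m_melt = 24076 / L_f = 0.07208 kg.

m_melted ≈ 0.0721 kg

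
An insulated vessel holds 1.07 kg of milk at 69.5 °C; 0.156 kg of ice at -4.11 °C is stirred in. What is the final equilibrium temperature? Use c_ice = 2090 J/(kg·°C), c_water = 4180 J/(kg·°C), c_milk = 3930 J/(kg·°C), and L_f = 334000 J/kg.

T_f ≈ 49.2 °C

Heat gained plus heat lost sum to zero:
warm ice to 0 °C: 0.156×2090×(0 − (-4.11)) = 1340; fusion: m_ice L_f = 0.156×334000 = 52104; meltwater 0→T: 0.156×4180×T = 652.08 T; milk cools: 1.07×3930×(T − 69.5) = 4205.1(T − 69.5)
4857.2 T = 292254 − 53444 = 238810
T ≈ 49.17 °C. Since T > 0 °C, the all-ice-melts assumption holds.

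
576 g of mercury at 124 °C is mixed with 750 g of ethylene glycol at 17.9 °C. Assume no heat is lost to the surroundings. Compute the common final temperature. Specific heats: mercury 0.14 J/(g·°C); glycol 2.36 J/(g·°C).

T_f ≈ 22.5 °C

Conservation of energy gives ΣQ = 0:
576×0.14×(T − 124) + 750×2.36×(T − 17.9) = 0
80.64(T − 124) + 1770(T − 17.9) = 0
1850.6 T = 41682
T ≈ 22.52 °C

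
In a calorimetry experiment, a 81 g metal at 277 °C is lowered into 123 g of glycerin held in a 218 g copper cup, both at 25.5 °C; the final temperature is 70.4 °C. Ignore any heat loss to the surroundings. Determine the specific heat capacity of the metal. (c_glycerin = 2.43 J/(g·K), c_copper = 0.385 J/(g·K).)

c ≈ 1.03 J/(g·K)

Heat gained plus heat lost sum to zero:
81·c·(70.4 − 277) + 123·2.43·(70.4 − 25.5) + 218·0.385·(70.4 − 25.5) = 0
-16735 c = -17189
c = -17189/-16735 ≈ 1.027 J/(g·K)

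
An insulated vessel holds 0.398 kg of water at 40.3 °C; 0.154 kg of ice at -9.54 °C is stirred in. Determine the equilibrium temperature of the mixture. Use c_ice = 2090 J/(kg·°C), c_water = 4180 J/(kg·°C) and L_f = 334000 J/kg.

T_f ≈ 5.4 °C

Heat gained plus heat lost sum to zero:
ice -9.54→0 °C: 0.154·2090·9.54 = 3070.5; latent heat to melt: 0.154·334000 = 51436; warm the meltwater: 643.72 T; water cools: 0.398·4180·(T − 40.3) = 1663.6(T − 40.3)
2307.4 T = 67045 − 54507 = 12538
T ≈ 5.43 °C — above 0 °C, consistent with complete melting.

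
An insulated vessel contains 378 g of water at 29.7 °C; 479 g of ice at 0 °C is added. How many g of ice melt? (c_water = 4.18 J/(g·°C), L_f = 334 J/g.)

m_melted ≈ 141 g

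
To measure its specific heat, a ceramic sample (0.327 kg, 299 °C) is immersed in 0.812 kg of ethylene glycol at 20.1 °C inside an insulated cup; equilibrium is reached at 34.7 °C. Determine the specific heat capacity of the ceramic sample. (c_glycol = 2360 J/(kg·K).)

Conservation of energy gives ΣQ = 0:
0.327×c×(34.7 − 299) + 0.812×2360×(34.7 − 20.1) = 0
-86.43 c = -27978
c = -27978/-86.43 ≈ 323.7 J/(kg·K)

c ≈ 324 J/(kg·K)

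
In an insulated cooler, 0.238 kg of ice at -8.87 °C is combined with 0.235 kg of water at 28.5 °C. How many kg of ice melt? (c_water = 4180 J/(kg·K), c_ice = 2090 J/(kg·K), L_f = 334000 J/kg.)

m_melted ≈ 0.0706 kg

Heat available from the water dropping to 0 °C: 0.235·4180·28.5 = 27996 J.
Warming the ice to 0 °C takes 0.238·2090·8.87 = 4412.1 J, leaving 23583 J for melting.
To melt every bit of ice: 0.238·334000 = 79492 J.
Since 23583 < 79492 J, not all the ice melts; equilibrium is at 0 °C.
m_melted·334000 = 23583  ⇒  m_melted ≈ 0.07061 kg.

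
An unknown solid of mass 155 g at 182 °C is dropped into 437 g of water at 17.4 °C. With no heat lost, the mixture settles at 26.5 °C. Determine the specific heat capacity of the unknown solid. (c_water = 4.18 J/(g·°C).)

Net heat exchanged in the isolated system is zero:
155×c×(26.5 − 182) + 437×4.18×(26.5 − 17.4) = 0
-24102 c = -16623
c = -16623/-24102 ≈ 0.6897 J/(g·°C)

c ≈ 0.69 J/(g·°C)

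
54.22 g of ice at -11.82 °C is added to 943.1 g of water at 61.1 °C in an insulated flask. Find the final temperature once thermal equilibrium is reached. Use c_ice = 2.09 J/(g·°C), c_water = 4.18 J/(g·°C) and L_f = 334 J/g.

T_f ≈ 53.1 °C

Sum of m c ΔT and latent-heat terms is zero:
warm ice to 0 °C: 54.22×2.09×(0 − (-11.82)) = 1339.4; fusion: m_ice L_f = 54.22×334 = 18109; meltwater 0→T: 54.22×4.18×T = 226.64 T; water cools: 943.1×4.18×(T − 61.1) = 3942.2(T − 61.1)
4168.8 T = 240866 − 19449 = 221417
T ≈ 53.11 °C — above 0 °C, consistent with complete melting.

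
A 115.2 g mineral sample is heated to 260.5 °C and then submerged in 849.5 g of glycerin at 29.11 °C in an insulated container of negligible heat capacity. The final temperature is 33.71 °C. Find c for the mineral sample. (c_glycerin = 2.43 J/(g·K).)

Let T be the final temperature. ΣQ_i = 0:
115.2×c×(33.71 − 260.5) + 849.5×2.43×(33.71 − 29.11) = 0
-26126 c = -9495.7
c = -9495.7/-26126 ≈ 0.3635 J/(g·K)

c ≈ 0.363 J/(g·K)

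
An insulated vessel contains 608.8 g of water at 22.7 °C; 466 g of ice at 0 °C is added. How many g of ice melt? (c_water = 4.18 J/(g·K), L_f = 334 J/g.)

m_melted ≈ 173 g

Cooling the water to 0 °C releases 608.8×4.18×22.7 = 57767 J.
Melting all 466 g of ice would need 466×334 = 155644 J.
That's not enough to melt it all — equilibrium is at 0 °C with ice remaining.
Mass melted = 57767/334 ≈ 173 g.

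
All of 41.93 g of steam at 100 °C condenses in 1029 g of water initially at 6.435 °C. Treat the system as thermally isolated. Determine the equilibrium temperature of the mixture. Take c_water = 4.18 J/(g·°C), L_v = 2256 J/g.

Taking heat into each body as positive, Σ m c ΔT = 0:
steam→water at 100 °C releases m L_v = 41.93×2256 = 94594; condensed water 100 °C→T: 175.27(T − 100); original water: 4301.2(T − 6.435)
4476.5 T = 94594 + 17527 + 27678 = 139799
T ≈ 31.23 °C — below 100 °C, confirming all the steam condensed.

T_f ≈ 31.2 °C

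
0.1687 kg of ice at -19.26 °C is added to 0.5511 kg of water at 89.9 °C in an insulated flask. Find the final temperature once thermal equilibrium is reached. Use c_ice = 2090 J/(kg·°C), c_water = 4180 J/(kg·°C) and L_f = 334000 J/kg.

T_f ≈ 47.8 °C

Let T be the final temperature. ΣQ_i = 0:
warm ice to 0 °C: 0.1687·2090·(0 − (-19.26)) = 6790.7; latent heat to melt: 0.1687·334000 = 56346; warm the meltwater: 705.17 T; water: 2303.6(T − 89.9)
3008.8 T = 207093 − 63137 = 143957
T ≈ 47.85 °C — above 0 °C, consistent with complete melting.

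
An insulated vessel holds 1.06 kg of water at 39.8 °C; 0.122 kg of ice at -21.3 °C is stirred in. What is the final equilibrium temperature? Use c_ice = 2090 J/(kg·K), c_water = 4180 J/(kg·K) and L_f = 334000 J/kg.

Net heat exchanged in the isolated system is zero:
ice -21.3→0 °C: 0.122×2090×21.3 = 5431.1
  latent heat to melt: 0.122×334000 = 40748
  warm the meltwater: 509.96 T
  water: 4430.8(T − 39.8)
4940.8 T = 176346 − 46179 = 130167
T ≈ 26.35 °C — above 0 °C, consistent with complete melting.

T_f ≈ 26.3 °C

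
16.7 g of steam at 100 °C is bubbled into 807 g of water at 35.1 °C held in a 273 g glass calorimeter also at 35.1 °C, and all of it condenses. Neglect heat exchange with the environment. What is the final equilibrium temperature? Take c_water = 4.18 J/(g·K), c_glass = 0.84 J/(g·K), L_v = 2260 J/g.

T_f ≈ 46.6 °C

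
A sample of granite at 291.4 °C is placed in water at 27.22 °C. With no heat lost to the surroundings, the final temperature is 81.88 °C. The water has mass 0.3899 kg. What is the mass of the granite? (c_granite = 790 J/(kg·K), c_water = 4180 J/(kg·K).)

m ≈ 0.538 kg

|Q_granite| = |Q_water|:
m·790·(291.4 − 81.88) = 0.3899·4180·(81.88 − 27.22)
165521 m = 89084  ⇒  m ≈ 0.5382 kg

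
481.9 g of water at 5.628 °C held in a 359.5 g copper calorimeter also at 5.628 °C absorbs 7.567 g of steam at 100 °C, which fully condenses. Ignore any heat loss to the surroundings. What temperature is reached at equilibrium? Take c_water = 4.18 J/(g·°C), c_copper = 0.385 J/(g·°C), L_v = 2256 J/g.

T_f ≈ 14.8 °C

Let T be the final temperature. ΣQ_i = 0:
condense steam: −7.567·2256 = −17071; condensed water 100 °C→T: 31.63(T − 100); original water: 2014.3(T − 5.628); copper cup: 359.5·0.385·(T − 5.628) = 138.41(T − 5.628)
2184.4 T = 17071 + 3163 + 12116 = 32350
T ≈ 14.81 °C, under the boiling point, so the assumption holds.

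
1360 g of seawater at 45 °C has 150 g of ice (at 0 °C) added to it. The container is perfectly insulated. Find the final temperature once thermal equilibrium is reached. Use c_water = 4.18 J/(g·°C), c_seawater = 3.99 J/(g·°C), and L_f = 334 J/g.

T_f ≈ 32.1 °C

Energy conservation, ΣQ = 0:
fusion: m_ice L_f = 150·334 = 50100
  meltwater 0→T: 150·4.18·T = 627 T
  seawater: 5426.4(T − 45)
6053.4 T = 244188 − 50100 = 194088
T ≈ 32.06 °C. Since T > 0 °C, the all-ice-melts assumption holds.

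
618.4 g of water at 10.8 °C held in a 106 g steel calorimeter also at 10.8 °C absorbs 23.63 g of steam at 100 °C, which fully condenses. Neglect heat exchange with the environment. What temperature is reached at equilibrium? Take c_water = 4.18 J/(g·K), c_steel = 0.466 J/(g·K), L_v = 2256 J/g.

T_f ≈ 33.5 °C

Heat gained plus heat lost sum to zero:
condense steam: −23.63·2256 = −53309
  condensate cools 100→T: 23.63·4.18·(T − 100) = 98.77(T − 100)
  original water: 2584.9(T − 10.8)
  steel cup: 106·0.466·(T − 10.8) = 49.4(T − 10.8)
2733.1 T = 53309 + 9877.3 + 28451 = 91637
T ≈ 33.53 °C — below 100 °C, confirming all the steam condensed.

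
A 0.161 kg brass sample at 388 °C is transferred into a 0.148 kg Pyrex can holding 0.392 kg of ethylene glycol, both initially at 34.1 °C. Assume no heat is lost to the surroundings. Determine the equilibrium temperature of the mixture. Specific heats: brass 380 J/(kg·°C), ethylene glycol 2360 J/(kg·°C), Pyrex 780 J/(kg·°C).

T_f ≈ 53.8 °C

Let T be the final temperature. ΣQ_i = 0:
0.161·380·(T − 388) + 0.392·2360·(T − 34.1) + 0.148·780·(T − 34.1) = 0
61.18(T − 388) + 925.12(T − 34.1) + 115.44(T − 34.1) = 0
(61.18 + 925.12 + 115.44) T = 61.18·388 + 925.12·34.1 + 115.44·34.1
T = 59221 / 1101.7 = 53.8 °C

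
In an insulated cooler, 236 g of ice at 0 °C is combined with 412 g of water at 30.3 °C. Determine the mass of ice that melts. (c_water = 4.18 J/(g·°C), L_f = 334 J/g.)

m_melted ≈ 156 g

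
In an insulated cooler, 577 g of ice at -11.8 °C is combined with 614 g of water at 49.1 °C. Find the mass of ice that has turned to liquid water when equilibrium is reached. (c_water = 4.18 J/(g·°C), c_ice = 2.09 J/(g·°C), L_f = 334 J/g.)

Water can give up m c ΔT = 614×4.18×49.1 = 126016 J before reaching 0 °C.
Warming the ice to 0 °C takes 577×2.09×11.8 = 14230 J, leaving 111786 J for melting.
Fully melting the ice requires m_ice L_f = 577×334 = 192718 J.
Since 111786 < 192718 J, not all the ice melts; equilibrium is at 0 °C.
Mass melted = 111786/334 ≈ 334.7 g.

m_melted ≈ 335 g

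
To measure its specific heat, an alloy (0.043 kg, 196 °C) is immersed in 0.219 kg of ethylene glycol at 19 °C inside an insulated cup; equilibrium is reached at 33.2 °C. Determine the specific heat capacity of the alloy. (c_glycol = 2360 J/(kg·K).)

c ≈ 1050 J/(kg·K)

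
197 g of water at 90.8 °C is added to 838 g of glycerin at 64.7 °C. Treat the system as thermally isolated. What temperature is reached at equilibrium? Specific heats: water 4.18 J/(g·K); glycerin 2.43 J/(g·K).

T_f ≈ 72.2 °C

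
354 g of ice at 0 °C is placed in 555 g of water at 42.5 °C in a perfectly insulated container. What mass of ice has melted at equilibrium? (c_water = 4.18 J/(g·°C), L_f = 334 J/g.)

Water can give up m c ΔT = 555×4.18×42.5 = 98596 J before reaching 0 °C.
To melt every bit of ice: 354×334 = 118236 J.
Since 98596 < 118236 J, not all the ice melts; equilibrium is at 0 °C.
m_melt = 98596 / L_f = 295.2 g.

m_melted ≈ 295 g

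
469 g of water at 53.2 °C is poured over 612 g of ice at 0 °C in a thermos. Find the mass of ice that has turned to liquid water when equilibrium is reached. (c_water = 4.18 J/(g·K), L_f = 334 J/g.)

Heat available from the water dropping to 0 °C: 469·4.18·53.2 = 104294 J.
To melt every bit of ice: 612·334 = 204408 J.
104294 J < 204408 J, so only part of the ice melts and the system sits at 0 °C.
m_melted·334 = 104294  ⇒  m_melted ≈ 312.3 g.

m_melted ≈ 312 g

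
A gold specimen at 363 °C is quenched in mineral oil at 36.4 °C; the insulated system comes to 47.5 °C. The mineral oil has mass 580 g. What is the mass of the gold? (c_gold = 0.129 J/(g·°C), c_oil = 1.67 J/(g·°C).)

m ≈ 264 g

Energy conservation, ΣQ = 0:
m×0.129×(47.5 − 363) + 580×1.67×(47.5 − 36.4) = 0
-40.7 m = -10751
m = -10751/-40.7 ≈ 264.2 g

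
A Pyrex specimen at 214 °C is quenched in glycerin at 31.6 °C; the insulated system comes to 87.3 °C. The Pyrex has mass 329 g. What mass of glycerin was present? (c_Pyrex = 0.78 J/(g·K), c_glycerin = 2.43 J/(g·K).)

Setting the total heat transfer to zero:
329·0.78·(87.3 − 214) + m·2.43·(87.3 − 31.6) = 0
135.35 m = 32514
m = 32514/135.35 ≈ 240.2 g

m ≈ 240 g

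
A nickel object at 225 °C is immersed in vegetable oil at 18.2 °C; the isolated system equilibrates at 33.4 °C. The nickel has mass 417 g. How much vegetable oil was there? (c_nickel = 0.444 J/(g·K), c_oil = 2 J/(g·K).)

Heat lost by the nickel = heat gained by the oil:
417×0.444×(225 − 33.4) = m×2×(33.4 − 18.2)
30.4 m = 35474  ⇒  m ≈ 1167 g

m ≈ 1170 g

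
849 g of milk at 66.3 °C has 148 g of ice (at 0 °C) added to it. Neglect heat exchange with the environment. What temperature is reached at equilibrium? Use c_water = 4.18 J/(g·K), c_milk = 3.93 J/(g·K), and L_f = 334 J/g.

T_f ≈ 43.4 °C

Heat gained plus heat lost sum to zero:
melt ice: 148·334 = 49432; meltwater 0→T: 148·4.18·T = 618.64 T; milk: 3336.6(T − 66.3)
3955.2 T = 221215 − 49432 = 171783
T ≈ 43.43 °C. Since T > 0 °C, the all-ice-melts assumption holds.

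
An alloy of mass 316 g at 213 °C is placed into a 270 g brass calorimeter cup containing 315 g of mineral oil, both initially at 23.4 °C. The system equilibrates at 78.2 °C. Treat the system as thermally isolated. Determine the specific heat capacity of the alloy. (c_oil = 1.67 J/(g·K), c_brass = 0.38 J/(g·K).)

Setting the total heat transfer to zero:
316×c×(78.2 − 213) + 315×1.67×(78.2 − 23.4) + 270×0.38×(78.2 − 23.4) = 0
-42597 c = -34450
c = -34450/-42597 ≈ 0.8087 J/(g·K)

c ≈ 0.809 J/(g·K)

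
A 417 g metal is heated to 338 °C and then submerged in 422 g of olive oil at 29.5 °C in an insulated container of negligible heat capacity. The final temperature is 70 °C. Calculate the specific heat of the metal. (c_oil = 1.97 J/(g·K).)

c ≈ 0.301 J/(g·K)

Net heat exchanged in the isolated system is zero:
417·c·(70 − 338) + 422·1.97·(70 − 29.5) = 0
-111756 c = -33669
c = -33669/-111756 ≈ 0.3013 J/(g·K)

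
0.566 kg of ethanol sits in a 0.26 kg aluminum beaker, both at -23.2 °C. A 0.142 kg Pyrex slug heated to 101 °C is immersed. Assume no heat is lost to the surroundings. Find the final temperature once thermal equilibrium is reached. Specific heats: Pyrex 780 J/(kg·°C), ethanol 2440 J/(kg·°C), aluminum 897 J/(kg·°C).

T_f ≈ -15.2 °C

Setting the total heat transfer to zero:
0.142*780*(T − 101) + 0.566*2440*(T − (-23.2)) + 0.26*897*(T − (-23.2)) = 0
110.76(T − 101) + 1381(T − (-23.2)) + 233.22(T − (-23.2)) = 0
(110.76 + 1381 + 233.22) T = 110.76*101 + 1381*(-23.2) + 233.22*(-23.2)
T = -26264 / 1725 = -15.2 °C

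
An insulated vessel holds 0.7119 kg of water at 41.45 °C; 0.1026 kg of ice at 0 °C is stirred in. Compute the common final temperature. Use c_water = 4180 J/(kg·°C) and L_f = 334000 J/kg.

T_f ≈ 26.2 °C

Heat gained plus heat lost sum to zero:
melt ice: 0.1026·334000 = 34268
  warm the meltwater: 428.87 T
  water cools: 0.7119·4180·(T − 41.45) = 2975.7(T − 41.45)
3404.6 T = 123345 − 34268 = 89076
T ≈ 26.16 °C. Since T > 0 °C, the all-ice-melts assumption holds.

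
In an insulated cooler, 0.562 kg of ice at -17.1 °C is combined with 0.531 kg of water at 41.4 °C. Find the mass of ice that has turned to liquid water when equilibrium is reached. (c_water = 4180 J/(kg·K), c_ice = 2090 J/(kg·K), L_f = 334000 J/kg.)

m_melted ≈ 0.215 kg

Heat available from the water dropping to 0 °C: 0.531×4180×41.4 = 91891 J.
Warming the ice to 0 °C takes 0.562×2090×17.1 = 20085 J, leaving 71805 J for melting.
Melting all 0.562 kg of ice would need 0.562×334000 = 187708 J.
71805 J < 187708 J, so only part of the ice melts and the system sits at 0 °C.
Mass melted = 71805/334000 ≈ 0.215 kg.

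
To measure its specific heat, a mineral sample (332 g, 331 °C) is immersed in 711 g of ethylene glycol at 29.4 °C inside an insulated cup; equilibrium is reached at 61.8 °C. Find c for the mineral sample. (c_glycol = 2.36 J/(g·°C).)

Energy conservation, ΣQ = 0:
332·c·(61.8 − 331) + 711·2.36·(61.8 − 29.4) = 0
-89374 c = -54366
c = -54366/-89374 ≈ 0.6083 J/(g·°C)

c ≈ 0.608 J/(g·°C)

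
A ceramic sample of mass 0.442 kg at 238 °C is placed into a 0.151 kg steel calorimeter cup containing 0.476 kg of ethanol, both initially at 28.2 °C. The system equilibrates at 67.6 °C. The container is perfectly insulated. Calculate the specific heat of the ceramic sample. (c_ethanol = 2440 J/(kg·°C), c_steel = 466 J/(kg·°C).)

Let T be the final temperature. ΣQ_i = 0:
0.442·c·(67.6 − 238) + 0.476·2440·(67.6 − 28.2) + 0.151·466·(67.6 − 28.2) = 0
-75.32 c = -48533
c = -48533/-75.32 ≈ 644.4 J/(kg·°C)

c ≈ 644 J/(kg·°C)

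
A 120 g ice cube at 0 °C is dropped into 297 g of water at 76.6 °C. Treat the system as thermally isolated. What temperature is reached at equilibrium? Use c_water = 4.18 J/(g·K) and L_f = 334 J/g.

Heat gained plus heat lost sum to zero:
fusion: m_ice L_f = 120×334 = 40080; meltwater 0→T: 120×4.18×T = 501.6 T; water: 1241.5(T − 76.6)
1743.1 T = 95096 − 40080 = 55016
T ≈ 31.56 °C. Since T > 0 °C, the all-ice-melts assumption holds.

T_f ≈ 31.6 °C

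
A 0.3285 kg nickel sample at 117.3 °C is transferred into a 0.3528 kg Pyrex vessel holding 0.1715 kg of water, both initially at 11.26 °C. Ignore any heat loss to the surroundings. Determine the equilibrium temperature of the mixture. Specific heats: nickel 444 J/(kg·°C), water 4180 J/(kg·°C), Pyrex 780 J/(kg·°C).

T_f ≈ 24.9 °C

T_f is the heat-capacity-weighted average of the initial temperatures:
T_f = (145.85·117.3 + 716.87·11.26 + 275.18·11.26) / (145.85 + 716.87 + 275.18)
    = 28279 / 1137.9 ≈ 24.85 °C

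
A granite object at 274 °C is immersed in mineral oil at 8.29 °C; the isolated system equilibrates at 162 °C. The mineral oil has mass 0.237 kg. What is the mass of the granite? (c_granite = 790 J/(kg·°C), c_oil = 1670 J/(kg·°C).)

m ≈ 0.688 kg

Let T be the final temperature. ΣQ_i = 0:
m·790·(162 − 274) + 0.237·1670·(162 − 8.29) = 0
-88480 m = -60837
m = -60837/-88480 ≈ 0.6876 kg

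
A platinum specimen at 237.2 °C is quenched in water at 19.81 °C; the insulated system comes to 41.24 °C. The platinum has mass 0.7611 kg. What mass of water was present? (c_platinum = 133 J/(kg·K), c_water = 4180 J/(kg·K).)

m ≈ 0.221 kg

Let T be the final temperature. ΣQ_i = 0:
0.7611·133·(41.24 − 237.2) + m·4180·(41.24 − 19.81) = 0
89577 m = 19836
m = 19836/89577 ≈ 0.2214 kg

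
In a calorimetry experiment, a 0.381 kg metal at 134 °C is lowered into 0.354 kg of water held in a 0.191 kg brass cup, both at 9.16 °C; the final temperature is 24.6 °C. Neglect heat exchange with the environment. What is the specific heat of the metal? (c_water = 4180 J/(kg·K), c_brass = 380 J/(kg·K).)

c ≈ 575 J/(kg·K)

Heat gained plus heat lost sum to zero:
0.381×c×(24.6 − 134) + 0.354×4180×(24.6 − 9.16) + 0.191×380×(24.6 − 9.16) = 0
-41.68 c = -23968
c = -23968/-41.68 ≈ 575 J/(kg·K)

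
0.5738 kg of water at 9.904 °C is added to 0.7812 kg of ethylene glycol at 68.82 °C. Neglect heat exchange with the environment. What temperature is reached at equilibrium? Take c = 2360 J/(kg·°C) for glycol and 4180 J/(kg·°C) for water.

T_f = Σ m_i c_i T_i / Σ m_i c_i:
T_f = (1843.6·68.82 + 2398.5·9.904) / (1843.6 + 2398.5)
    = 150633 / 4242.1 ≈ 35.51 °C

T_f ≈ 35.5 °C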